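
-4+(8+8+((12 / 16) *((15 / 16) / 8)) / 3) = 12.03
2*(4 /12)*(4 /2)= 4 /3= 1.33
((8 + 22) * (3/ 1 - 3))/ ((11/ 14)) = 0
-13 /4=-3.25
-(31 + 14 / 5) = -169 / 5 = -33.80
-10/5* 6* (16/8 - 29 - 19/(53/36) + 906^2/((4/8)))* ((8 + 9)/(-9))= 1972147356/53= 37210327.47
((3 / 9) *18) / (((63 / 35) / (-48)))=-160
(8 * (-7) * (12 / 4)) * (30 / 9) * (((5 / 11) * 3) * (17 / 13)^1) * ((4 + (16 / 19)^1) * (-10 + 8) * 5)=48353.33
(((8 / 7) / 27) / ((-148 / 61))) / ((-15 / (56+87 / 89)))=618662 / 9335655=0.07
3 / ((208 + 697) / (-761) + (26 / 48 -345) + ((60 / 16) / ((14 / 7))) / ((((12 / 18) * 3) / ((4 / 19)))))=-1041048 / 119876743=-0.01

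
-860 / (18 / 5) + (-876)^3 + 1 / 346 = -672221614.89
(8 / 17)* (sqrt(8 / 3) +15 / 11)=1.41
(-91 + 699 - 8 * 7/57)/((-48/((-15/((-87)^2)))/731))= 18.32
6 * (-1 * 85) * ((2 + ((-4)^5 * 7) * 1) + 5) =3652110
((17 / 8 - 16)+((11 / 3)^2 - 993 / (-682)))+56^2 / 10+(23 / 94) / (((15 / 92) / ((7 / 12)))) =606783893 / 1923240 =315.50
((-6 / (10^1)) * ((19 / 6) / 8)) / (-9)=19 / 720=0.03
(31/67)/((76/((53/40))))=1643/203680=0.01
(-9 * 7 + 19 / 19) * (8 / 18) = -248 / 9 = -27.56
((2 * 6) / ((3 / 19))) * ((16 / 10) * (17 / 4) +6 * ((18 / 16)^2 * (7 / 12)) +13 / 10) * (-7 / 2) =-1066527 / 320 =-3332.90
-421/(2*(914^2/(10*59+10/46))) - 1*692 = -26598040547/38428216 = -692.15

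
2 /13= 0.15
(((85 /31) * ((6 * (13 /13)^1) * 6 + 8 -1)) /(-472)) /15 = -731 /43896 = -0.02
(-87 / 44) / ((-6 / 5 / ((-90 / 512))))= -6525 / 22528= -0.29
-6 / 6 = -1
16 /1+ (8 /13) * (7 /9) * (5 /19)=35848 /2223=16.13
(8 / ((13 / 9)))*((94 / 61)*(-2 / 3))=-4512 / 793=-5.69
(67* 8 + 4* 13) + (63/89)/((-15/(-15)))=52395/89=588.71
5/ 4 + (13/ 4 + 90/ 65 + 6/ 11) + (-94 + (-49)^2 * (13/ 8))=4363279/ 1144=3814.06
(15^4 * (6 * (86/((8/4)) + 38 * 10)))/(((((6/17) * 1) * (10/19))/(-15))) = -20750529375/2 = -10375264687.50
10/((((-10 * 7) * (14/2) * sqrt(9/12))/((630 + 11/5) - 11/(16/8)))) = -2089 * sqrt(3)/245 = -14.77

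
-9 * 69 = -621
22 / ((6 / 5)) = 55 / 3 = 18.33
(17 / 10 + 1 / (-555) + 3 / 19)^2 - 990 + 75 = -16217951219 / 17791524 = -911.55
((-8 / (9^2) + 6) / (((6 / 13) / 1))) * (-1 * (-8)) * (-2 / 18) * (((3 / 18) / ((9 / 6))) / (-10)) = 12428 / 98415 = 0.13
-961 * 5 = -4805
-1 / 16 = -0.06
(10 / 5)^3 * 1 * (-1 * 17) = -136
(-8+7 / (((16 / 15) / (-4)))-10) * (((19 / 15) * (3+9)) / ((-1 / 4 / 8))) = 107616 / 5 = 21523.20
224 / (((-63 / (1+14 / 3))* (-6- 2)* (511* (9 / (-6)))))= -0.00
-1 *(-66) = 66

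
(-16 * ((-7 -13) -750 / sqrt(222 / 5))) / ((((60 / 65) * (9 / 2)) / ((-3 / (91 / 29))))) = -488.14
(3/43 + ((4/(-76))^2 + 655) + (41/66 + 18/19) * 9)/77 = 228532319/26295962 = 8.69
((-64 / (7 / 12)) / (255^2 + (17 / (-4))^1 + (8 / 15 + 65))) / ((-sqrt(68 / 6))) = 23040 * sqrt(102) / 464716063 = 0.00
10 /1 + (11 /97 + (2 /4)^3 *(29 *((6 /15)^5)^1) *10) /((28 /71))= 2722987 /242500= 11.23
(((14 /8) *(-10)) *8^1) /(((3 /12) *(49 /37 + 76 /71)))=-1471120 /6291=-233.85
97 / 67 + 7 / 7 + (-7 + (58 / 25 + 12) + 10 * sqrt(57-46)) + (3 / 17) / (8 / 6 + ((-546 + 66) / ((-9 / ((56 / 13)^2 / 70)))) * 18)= 1443076663 / 147728300 + 10 * sqrt(11)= 42.93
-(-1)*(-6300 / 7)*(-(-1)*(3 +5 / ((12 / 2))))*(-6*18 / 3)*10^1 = 1242000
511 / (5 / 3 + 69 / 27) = 4599 / 38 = 121.03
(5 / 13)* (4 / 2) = 10 / 13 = 0.77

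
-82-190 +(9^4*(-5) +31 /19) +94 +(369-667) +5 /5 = -632289 /19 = -33278.37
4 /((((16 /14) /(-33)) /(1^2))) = -231 /2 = -115.50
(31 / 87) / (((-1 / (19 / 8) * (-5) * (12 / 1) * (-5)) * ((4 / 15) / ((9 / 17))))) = -1767 / 315520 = -0.01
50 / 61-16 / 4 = -194 / 61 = -3.18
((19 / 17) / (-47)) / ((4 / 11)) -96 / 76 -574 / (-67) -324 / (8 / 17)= -2771717407 / 4068508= -681.26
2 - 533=-531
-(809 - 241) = -568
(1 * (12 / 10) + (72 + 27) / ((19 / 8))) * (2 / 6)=1358 / 95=14.29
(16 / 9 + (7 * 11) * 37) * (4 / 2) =51314 / 9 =5701.56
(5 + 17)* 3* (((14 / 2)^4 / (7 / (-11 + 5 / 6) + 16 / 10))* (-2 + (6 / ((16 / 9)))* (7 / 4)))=3020758125 / 4448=679127.28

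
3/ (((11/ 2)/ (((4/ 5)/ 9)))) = 8/ 165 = 0.05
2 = 2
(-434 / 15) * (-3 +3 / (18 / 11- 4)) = 8029 / 65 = 123.52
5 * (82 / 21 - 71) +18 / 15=-35099 / 105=-334.28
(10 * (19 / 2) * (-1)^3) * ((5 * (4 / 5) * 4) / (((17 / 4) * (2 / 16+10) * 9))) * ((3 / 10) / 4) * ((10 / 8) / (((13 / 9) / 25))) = -38000 / 5967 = -6.37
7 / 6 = 1.17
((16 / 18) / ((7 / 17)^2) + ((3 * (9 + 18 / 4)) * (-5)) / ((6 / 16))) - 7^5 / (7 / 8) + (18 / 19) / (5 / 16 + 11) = -29941719076 / 1516599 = -19742.67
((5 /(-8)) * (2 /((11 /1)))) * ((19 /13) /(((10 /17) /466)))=-75259 /572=-131.57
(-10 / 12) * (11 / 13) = -0.71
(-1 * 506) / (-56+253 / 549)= 277794 / 30491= 9.11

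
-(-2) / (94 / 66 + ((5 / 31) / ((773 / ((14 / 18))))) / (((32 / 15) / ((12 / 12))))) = 1.40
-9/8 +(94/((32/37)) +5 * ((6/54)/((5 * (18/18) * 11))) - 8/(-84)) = 1193821/11088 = 107.67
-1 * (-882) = 882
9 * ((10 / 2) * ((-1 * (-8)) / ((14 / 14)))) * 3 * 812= 876960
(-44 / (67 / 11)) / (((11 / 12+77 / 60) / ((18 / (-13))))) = 3960 / 871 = 4.55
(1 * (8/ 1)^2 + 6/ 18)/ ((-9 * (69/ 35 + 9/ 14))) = -13510/ 4941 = -2.73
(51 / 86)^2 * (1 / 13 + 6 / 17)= 14535 / 96148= 0.15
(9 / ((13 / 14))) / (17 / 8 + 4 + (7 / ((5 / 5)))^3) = 48 / 1729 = 0.03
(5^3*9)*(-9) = -10125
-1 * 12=-12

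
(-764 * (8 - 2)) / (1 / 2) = -9168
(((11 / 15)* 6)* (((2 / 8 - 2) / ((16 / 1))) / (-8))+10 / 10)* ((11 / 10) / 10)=14927 / 128000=0.12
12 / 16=3 / 4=0.75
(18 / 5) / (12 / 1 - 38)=-9 / 65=-0.14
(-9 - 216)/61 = -225/61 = -3.69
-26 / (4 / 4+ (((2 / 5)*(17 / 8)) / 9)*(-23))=4680 / 211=22.18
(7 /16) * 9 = 63 /16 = 3.94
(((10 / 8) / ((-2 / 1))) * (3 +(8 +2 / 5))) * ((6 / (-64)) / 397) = 171 / 101632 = 0.00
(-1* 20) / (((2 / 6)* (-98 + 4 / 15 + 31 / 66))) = 6600 / 10699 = 0.62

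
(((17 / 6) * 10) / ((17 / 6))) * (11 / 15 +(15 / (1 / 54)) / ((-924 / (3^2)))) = -16531 / 231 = -71.56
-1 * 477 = -477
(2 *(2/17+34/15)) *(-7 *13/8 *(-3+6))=-13832/85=-162.73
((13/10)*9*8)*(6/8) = 70.20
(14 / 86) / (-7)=-1 / 43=-0.02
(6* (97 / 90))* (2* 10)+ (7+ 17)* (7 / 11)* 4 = 6284 / 33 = 190.42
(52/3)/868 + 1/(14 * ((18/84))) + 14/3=3268/651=5.02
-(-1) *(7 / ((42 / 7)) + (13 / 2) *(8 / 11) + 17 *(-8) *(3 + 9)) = -1626.11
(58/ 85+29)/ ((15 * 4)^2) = 0.01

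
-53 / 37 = -1.43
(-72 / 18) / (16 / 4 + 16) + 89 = 444 / 5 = 88.80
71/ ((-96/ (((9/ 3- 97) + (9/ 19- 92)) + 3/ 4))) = 332351/ 2432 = 136.66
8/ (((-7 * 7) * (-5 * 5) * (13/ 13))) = 8/ 1225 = 0.01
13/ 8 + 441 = 3541/ 8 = 442.62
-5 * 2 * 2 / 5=-4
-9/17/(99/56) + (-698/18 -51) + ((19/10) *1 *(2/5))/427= -1618298023/17966025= -90.08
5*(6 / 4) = 15 / 2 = 7.50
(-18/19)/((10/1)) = -9/95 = -0.09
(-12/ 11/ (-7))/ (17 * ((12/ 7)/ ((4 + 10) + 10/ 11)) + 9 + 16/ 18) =1107/ 84128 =0.01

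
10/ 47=0.21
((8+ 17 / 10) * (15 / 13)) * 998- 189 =142752 / 13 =10980.92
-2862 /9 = -318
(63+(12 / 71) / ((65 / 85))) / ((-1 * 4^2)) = -58353 / 14768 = -3.95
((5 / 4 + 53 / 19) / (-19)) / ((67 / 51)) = -15657 / 96748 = -0.16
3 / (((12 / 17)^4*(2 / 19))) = 1586899 / 13824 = 114.79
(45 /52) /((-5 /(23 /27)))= -23 /156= -0.15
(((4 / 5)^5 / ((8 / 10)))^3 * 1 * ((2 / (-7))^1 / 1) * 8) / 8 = -33554432 / 1708984375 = -0.02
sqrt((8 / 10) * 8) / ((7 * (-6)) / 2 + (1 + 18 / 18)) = -4 * sqrt(10) / 95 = -0.13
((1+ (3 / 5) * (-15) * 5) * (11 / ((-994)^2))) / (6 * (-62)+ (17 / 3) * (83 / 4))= 1452 / 754118477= 0.00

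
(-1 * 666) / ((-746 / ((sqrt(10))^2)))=8.93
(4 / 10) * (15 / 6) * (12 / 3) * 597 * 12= 28656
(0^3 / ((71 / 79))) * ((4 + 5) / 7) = 0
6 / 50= 3 / 25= 0.12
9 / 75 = 3 / 25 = 0.12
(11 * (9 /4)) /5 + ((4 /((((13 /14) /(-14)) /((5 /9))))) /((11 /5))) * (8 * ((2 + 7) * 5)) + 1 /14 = -109659471 /20020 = -5477.50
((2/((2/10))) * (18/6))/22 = 15/11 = 1.36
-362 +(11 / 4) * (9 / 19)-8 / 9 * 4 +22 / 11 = -247781 / 684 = -362.25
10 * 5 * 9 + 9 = 459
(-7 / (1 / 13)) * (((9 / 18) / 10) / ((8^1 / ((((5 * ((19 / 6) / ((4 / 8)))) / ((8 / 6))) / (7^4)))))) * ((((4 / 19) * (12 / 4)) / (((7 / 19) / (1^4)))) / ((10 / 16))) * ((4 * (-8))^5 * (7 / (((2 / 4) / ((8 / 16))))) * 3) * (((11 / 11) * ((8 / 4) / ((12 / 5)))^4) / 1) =16187392000 / 3087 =5243729.19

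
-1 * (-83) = 83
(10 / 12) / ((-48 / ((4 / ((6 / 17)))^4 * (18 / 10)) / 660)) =-9187310 / 27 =-340270.74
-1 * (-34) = 34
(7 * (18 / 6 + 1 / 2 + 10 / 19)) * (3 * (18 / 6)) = 9639 / 38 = 253.66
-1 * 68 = -68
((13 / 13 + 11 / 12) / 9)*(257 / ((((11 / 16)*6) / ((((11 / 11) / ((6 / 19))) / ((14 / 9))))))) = 112309 / 4158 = 27.01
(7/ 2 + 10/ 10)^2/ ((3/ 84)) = 567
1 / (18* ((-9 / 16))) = -8 / 81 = -0.10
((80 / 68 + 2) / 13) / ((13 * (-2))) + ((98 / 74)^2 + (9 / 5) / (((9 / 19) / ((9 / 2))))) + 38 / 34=785136117 / 39331370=19.96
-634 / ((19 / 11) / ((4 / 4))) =-6974 / 19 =-367.05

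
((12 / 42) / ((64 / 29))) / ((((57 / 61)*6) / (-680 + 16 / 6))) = -224663 / 14364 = -15.64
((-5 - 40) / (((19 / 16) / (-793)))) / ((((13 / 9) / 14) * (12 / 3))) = 1383480 / 19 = 72814.74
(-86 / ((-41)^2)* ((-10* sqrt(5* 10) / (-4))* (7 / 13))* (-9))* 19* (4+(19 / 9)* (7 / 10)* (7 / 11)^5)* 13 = 1721810494145* sqrt(2) / 541453462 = 4497.17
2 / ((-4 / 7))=-7 / 2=-3.50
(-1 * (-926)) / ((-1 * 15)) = -926 / 15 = -61.73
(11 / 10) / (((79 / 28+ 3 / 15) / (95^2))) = 1389850 / 423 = 3285.70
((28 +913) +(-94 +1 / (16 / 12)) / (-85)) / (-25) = -320313 / 8500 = -37.68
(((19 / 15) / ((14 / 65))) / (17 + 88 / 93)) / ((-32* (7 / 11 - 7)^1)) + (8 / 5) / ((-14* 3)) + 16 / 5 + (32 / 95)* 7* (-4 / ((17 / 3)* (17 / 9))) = 1967840122891 / 862194184320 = 2.28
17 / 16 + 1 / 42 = 365 / 336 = 1.09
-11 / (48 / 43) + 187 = 8503 / 48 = 177.15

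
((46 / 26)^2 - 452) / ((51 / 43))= -3261937 / 8619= -378.46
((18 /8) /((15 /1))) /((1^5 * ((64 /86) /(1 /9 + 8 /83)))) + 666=21228085 /31872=666.04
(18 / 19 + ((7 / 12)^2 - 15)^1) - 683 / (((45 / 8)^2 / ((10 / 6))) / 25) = -913.14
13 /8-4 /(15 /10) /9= 287 /216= 1.33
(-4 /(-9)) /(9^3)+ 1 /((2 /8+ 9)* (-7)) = -25208 /1699299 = -0.01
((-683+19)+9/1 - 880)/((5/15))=-4605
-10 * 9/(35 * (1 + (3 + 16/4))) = -9/28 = -0.32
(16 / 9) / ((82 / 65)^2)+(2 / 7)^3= 5917732 / 5189247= 1.14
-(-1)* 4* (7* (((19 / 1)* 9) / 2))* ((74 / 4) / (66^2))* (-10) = -24605 / 242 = -101.67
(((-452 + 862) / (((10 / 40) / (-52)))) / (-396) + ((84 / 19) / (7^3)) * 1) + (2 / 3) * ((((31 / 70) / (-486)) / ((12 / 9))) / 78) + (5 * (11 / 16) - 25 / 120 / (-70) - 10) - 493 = -2206565230853 / 7764316560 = -284.19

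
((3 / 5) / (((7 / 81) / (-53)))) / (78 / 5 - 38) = 12879 / 784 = 16.43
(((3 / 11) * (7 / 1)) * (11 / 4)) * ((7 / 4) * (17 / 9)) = 833 / 48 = 17.35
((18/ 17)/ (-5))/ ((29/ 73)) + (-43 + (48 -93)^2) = 1981.47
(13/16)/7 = 13/112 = 0.12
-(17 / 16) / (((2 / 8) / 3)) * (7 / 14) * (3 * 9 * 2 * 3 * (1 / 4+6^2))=-598995 / 16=-37437.19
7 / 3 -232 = -689 / 3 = -229.67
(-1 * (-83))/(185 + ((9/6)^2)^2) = 1328/3041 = 0.44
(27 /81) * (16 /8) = 2 /3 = 0.67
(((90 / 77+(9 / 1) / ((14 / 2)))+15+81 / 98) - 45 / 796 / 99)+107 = 53750849 / 429044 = 125.28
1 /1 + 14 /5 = 3.80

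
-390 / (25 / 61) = -4758 / 5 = -951.60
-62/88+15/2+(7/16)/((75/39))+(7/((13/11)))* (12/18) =1882739/171600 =10.97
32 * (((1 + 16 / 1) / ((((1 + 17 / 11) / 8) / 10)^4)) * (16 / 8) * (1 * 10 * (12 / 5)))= 61168926720000 / 2401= 25476437617.66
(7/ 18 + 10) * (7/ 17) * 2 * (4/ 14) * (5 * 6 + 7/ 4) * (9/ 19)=1397/ 38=36.76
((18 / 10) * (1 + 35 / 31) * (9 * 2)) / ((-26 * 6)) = -891 / 2015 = -0.44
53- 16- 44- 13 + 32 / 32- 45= -64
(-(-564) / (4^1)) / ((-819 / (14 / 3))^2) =188 / 41067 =0.00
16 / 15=1.07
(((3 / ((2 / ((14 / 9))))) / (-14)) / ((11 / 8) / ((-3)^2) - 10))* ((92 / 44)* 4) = 1104 / 7799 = 0.14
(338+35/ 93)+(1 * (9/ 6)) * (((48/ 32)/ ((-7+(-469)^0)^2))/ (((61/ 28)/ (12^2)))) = 1943045/ 5673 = 342.51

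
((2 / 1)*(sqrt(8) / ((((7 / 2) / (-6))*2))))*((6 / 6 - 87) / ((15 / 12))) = 8256*sqrt(2) / 35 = 333.59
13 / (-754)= -1 / 58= -0.02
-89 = -89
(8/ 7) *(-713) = -5704/ 7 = -814.86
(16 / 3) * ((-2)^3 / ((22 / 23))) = -1472 / 33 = -44.61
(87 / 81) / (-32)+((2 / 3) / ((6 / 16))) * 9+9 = 21571 / 864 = 24.97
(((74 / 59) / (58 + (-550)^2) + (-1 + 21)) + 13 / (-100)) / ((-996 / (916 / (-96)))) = 1353763629301 / 7111807324800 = 0.19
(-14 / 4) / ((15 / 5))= -7 / 6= -1.17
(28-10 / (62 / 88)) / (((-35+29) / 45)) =-3210 / 31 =-103.55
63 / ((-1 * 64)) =-63 / 64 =-0.98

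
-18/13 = -1.38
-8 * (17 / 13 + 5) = -656 / 13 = -50.46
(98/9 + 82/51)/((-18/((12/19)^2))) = -15296/55233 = -0.28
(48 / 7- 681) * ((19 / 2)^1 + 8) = -11797.50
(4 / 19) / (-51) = -0.00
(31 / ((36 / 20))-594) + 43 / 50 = -259163 / 450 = -575.92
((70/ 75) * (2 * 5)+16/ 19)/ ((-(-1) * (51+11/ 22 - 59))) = -232/ 171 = -1.36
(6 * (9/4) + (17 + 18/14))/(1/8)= 1780/7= 254.29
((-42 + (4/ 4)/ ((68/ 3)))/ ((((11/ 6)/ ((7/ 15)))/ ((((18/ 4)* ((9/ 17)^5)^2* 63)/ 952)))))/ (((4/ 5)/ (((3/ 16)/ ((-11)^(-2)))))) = -186133209011047683/ 1193210341846550528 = -0.16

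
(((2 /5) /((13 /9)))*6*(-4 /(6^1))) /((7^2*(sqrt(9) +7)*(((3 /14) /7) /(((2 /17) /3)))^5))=-23612624896 /3027596577525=-0.01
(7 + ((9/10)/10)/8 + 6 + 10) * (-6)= -55227/400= -138.07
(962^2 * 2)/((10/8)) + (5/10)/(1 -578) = 8543699003/5770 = 1480710.40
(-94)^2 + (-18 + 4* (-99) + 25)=8447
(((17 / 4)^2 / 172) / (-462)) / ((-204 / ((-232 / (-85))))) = 29 / 9535680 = 0.00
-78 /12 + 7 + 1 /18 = 5 /9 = 0.56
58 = 58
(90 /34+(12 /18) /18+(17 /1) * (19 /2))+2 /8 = 164.43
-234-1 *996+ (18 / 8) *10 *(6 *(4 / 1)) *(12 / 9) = -510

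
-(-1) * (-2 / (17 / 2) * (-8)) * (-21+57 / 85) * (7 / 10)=-193536 / 7225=-26.79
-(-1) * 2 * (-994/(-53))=1988/53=37.51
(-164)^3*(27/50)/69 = -19849248/575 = -34520.43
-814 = -814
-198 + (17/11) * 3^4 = -801/11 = -72.82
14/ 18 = 7/ 9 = 0.78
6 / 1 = 6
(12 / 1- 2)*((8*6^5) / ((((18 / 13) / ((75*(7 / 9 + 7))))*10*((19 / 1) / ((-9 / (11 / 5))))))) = -5642870.81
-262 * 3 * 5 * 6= -23580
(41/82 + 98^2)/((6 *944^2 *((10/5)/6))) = 19209/3564544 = 0.01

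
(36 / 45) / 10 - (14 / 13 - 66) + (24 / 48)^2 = 84829 / 1300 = 65.25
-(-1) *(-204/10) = -102/5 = -20.40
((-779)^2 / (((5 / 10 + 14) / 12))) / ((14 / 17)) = 123795564 / 203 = 609830.36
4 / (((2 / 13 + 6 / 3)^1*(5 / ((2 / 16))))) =13 / 280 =0.05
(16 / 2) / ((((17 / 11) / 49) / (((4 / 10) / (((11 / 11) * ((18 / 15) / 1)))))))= 4312 / 51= 84.55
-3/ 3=-1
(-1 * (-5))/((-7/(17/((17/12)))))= -60/7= -8.57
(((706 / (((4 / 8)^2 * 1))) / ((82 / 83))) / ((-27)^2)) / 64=29299 / 478224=0.06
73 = 73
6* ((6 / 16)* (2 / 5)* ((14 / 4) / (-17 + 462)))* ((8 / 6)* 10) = 42 / 445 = 0.09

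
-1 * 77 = -77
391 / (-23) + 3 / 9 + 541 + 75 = 1798 / 3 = 599.33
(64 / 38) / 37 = 32 / 703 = 0.05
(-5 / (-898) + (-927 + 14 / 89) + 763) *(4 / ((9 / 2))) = -52376764 / 359649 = -145.63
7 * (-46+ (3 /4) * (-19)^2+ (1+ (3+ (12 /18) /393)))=7551551 /4716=1601.26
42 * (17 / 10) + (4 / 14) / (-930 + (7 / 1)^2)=2201609 / 30835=71.40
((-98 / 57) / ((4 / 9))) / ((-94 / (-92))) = -3381 / 893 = -3.79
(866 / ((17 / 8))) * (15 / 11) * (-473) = -4468560 / 17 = -262856.47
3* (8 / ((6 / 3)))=12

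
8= 8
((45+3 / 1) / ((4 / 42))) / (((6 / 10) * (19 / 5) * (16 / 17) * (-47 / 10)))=-44625 / 893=-49.97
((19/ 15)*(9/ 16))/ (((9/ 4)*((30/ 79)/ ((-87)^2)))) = 1262341/ 200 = 6311.70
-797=-797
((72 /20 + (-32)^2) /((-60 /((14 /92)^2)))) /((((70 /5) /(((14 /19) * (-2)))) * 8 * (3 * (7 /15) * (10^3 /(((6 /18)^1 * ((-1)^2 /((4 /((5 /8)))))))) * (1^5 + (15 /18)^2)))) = 17983 /156956416000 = 0.00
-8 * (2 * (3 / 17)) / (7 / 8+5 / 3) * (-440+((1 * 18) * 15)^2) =-83473920 / 1037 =-80495.58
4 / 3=1.33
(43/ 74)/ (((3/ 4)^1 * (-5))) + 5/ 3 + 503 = 280004/ 555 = 504.51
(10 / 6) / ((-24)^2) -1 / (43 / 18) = -30889 / 74304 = -0.42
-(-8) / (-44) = -2 / 11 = -0.18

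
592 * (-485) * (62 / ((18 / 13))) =-115709360 / 9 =-12856595.56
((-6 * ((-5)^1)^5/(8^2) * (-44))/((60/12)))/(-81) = 6875/216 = 31.83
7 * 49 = 343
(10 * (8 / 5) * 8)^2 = 16384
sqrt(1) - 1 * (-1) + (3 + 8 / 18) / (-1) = -13 / 9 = -1.44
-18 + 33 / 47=-813 / 47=-17.30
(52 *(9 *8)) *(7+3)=37440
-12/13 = -0.92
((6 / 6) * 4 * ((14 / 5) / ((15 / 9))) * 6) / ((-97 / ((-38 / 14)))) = 2736 / 2425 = 1.13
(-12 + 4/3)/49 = -32/147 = -0.22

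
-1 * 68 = -68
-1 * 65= -65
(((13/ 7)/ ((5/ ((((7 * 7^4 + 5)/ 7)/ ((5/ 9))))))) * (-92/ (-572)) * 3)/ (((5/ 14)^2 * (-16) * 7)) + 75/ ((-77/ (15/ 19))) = -50294322/ 914375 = -55.00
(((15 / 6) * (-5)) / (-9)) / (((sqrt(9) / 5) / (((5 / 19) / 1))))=625 / 1026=0.61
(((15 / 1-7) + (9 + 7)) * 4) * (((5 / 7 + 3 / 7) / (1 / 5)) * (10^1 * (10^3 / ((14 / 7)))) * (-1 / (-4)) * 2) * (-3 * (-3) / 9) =9600000 / 7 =1371428.57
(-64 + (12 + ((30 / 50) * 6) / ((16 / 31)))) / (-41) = 1801 / 1640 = 1.10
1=1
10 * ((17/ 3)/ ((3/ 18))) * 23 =7820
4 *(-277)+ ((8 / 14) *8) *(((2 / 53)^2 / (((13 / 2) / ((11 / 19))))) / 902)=-220632938580 / 199127201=-1108.00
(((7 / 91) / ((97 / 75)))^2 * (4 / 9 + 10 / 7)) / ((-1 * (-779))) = 73750 / 8670929813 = 0.00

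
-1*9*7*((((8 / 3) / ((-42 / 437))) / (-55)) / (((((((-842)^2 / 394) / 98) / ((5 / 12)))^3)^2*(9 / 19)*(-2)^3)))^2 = -62953481600164815169858923744031821448004654799002306318359375 / 3023556876529585299242978422966127215626409912343589549632754156309661432147869696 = -0.00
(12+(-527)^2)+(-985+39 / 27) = 2490817 / 9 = 276757.44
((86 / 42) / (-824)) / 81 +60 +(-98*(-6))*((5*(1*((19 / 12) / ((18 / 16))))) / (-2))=-2815706923 / 1401624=-2008.89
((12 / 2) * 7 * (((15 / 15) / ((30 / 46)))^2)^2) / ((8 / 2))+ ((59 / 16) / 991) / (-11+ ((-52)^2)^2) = 22709927219050781 / 391273229970000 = 58.04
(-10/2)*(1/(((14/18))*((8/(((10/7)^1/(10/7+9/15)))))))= -1125/1988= -0.57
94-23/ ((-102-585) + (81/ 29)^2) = 53712707/ 571206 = 94.03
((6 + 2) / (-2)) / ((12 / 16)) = -16 / 3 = -5.33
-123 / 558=-41 / 186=-0.22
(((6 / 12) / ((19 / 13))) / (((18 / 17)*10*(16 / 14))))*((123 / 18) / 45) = 63427 / 14774400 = 0.00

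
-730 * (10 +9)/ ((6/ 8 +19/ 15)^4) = -179755200000/ 214358881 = -838.57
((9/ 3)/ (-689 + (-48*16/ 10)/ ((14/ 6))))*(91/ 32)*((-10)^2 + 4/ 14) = -479115/ 404272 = -1.19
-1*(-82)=82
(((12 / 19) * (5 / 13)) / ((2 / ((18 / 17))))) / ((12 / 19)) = 45 / 221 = 0.20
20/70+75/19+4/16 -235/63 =515/684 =0.75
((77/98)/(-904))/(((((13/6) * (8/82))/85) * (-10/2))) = 23001/329056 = 0.07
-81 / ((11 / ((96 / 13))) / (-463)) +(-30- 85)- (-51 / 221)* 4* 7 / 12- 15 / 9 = 10751045 / 429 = 25060.71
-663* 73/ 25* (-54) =2613546/ 25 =104541.84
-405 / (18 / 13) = -585 / 2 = -292.50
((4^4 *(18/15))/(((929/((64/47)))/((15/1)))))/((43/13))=3833856/1877509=2.04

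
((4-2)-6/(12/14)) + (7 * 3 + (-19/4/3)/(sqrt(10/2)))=16-19 * sqrt(5)/60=15.29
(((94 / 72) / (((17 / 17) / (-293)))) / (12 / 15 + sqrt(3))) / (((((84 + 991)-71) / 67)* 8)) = 4613285 / 4264992-23066425* sqrt(3) / 17059968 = -1.26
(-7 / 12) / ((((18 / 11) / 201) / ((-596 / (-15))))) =-768691 / 270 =-2847.00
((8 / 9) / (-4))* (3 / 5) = -0.13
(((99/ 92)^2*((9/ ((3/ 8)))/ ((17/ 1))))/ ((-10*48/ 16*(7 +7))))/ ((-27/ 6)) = 1089/ 1259020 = 0.00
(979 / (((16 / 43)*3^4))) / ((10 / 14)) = 294679 / 6480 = 45.48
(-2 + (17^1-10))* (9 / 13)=45 / 13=3.46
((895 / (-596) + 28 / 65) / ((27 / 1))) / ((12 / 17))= -235093 / 4183920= -0.06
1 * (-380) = -380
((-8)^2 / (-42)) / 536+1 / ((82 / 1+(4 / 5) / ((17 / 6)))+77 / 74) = 6753626 / 737410107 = 0.01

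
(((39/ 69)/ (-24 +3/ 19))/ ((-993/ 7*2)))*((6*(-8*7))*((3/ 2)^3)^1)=-108927/ 1149563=-0.09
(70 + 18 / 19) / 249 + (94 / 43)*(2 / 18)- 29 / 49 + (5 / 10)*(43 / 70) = 145413979 / 598093020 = 0.24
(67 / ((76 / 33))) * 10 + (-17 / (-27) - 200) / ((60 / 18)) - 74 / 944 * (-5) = 93424903 / 403560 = 231.50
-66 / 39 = -22 / 13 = -1.69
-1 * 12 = -12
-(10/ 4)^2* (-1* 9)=225/ 4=56.25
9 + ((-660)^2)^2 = 189747360009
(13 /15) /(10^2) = 13 /1500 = 0.01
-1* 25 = -25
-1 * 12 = -12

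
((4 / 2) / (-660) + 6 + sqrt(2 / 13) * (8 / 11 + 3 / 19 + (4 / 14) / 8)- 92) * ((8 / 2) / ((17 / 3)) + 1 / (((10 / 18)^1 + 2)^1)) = -368953 / 3910 + 951 * sqrt(26) / 12236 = -93.97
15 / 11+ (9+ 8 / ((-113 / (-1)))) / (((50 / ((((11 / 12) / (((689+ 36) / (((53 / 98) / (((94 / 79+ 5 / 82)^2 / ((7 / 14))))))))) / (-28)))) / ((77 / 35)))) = 13284149433844723177 / 9741731836412268000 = 1.36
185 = 185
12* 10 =120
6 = 6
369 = 369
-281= -281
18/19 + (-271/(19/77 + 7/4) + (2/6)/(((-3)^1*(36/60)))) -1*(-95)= -4202198/105165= -39.96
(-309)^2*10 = 954810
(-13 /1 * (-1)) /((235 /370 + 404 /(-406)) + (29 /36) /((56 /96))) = 585858 /46013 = 12.73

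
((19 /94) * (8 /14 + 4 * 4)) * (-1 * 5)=-5510 /329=-16.75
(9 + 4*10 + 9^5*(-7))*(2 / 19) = -43504.63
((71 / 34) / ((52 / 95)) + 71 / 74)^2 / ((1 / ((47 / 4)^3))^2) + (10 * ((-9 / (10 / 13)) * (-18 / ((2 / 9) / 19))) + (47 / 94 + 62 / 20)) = 5273311042876894737653 / 87639102586880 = 60170755.83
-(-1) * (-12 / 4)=-3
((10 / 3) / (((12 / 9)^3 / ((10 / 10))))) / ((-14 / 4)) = -45 / 112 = -0.40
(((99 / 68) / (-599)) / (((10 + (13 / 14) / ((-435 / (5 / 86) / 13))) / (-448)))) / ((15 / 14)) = 5420080512 / 53323839565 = 0.10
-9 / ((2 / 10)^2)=-225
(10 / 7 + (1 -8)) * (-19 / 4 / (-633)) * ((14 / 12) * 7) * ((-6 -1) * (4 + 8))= 12103 / 422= 28.68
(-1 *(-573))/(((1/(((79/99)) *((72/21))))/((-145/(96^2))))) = -2187905/88704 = -24.67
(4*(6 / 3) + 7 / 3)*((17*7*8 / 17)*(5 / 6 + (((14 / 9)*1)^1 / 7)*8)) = 40796 / 27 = 1510.96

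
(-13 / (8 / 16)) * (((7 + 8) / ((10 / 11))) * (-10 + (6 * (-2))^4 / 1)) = -8891454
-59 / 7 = -8.43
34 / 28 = 17 / 14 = 1.21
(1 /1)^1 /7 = 1 /7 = 0.14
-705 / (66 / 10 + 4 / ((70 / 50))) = -24675 / 331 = -74.55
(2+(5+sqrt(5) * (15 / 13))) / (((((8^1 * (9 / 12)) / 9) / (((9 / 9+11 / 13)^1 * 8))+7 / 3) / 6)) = 24.17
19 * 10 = 190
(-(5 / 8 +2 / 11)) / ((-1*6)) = 71 / 528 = 0.13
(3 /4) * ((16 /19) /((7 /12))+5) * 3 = 7713 /532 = 14.50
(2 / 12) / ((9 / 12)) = 2 / 9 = 0.22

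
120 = 120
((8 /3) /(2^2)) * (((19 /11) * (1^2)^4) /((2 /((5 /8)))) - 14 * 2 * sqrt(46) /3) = -41.84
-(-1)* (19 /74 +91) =91.26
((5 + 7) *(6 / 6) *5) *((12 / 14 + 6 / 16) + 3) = 3555 / 14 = 253.93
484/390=242/195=1.24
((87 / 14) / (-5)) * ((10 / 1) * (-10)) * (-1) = -870 / 7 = -124.29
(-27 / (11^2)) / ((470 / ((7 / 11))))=-189 / 625570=-0.00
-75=-75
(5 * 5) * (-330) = -8250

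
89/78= 1.14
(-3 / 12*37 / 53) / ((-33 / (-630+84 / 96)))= -186221 / 55968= -3.33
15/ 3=5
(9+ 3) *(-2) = -24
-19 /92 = -0.21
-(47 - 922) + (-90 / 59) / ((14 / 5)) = 361150 / 413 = 874.46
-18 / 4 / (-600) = 3 / 400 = 0.01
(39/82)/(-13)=-3/82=-0.04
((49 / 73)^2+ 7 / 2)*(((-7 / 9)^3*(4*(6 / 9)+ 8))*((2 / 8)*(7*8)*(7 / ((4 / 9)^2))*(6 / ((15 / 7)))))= -1320962972 / 47961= -27542.44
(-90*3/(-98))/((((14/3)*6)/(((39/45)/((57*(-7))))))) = -0.00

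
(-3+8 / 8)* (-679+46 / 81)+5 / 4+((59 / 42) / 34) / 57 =248726525 / 183141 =1358.11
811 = 811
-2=-2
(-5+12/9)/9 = -11/27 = -0.41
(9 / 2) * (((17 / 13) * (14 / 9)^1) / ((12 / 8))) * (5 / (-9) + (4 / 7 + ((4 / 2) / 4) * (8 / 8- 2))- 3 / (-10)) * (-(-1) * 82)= -161704 / 1755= -92.14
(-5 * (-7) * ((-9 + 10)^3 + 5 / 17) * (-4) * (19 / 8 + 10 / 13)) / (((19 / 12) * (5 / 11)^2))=-36559908 / 20995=-1741.36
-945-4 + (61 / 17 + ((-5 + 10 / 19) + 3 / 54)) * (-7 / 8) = -44106113 / 46512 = -948.27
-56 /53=-1.06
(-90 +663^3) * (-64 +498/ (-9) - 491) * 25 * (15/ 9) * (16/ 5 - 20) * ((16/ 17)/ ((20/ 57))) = 5677673617208880/ 17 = 333980801012287.06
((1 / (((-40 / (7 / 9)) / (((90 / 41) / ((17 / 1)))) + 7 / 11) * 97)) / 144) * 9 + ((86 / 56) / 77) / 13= 510307857 / 332977460816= 0.00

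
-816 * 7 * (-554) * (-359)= -1136036832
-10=-10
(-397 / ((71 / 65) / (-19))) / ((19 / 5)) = 129025 / 71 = 1817.25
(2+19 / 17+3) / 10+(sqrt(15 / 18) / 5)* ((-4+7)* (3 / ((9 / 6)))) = 52 / 85+sqrt(30) / 5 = 1.71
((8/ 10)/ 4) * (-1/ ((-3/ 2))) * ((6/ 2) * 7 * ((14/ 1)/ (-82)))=-98/ 205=-0.48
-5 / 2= -2.50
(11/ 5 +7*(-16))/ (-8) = 549/ 40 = 13.72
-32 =-32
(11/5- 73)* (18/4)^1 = -1593/5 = -318.60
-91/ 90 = -1.01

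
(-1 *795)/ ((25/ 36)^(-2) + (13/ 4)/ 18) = -35775000/ 101437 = -352.68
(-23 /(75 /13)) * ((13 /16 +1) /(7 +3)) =-0.72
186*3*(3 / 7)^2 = 102.49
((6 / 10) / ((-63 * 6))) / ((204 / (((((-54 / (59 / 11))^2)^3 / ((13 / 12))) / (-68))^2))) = -80394455485387342684602685822464 / 51704179757021025367985027995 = -1554.89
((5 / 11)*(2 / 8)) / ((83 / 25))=125 / 3652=0.03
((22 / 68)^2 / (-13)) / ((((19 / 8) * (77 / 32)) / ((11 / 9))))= -7744 / 4497129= -0.00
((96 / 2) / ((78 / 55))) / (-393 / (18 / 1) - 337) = -0.09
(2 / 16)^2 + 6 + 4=641 / 64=10.02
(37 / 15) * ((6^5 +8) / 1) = 288008 / 15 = 19200.53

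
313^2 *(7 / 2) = 685783 / 2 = 342891.50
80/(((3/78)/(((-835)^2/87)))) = 1450228000/87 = 16669287.36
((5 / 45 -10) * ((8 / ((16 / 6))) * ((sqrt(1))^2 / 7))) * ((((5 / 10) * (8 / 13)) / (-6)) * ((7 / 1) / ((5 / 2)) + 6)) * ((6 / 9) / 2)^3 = 7832 / 110565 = 0.07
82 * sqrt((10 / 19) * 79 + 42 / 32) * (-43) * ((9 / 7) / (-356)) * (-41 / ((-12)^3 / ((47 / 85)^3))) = 7504637909 * sqrt(247741) / 11165794752000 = 0.33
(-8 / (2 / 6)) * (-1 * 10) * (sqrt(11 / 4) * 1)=120 * sqrt(11)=397.99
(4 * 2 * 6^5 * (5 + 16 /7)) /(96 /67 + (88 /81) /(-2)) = 253202112 /497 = 509460.99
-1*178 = -178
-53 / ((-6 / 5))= 265 / 6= 44.17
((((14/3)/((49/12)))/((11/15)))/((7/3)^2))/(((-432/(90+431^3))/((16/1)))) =-457503320/539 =-848800.22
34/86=17/43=0.40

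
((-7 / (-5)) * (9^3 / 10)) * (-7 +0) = -35721 / 50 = -714.42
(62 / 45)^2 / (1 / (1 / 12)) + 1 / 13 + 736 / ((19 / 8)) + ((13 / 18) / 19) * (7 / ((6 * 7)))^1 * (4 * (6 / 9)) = 465382942 / 1500525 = 310.15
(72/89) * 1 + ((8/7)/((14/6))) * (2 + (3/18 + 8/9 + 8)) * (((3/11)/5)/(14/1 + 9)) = 4533764/5516665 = 0.82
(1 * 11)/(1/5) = 55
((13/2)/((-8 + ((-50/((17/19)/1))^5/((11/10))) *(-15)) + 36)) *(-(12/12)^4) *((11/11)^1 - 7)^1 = 609118653/116067141062315956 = 0.00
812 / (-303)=-812 / 303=-2.68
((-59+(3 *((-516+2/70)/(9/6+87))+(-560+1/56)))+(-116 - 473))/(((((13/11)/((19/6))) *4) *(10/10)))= -325474237/396480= -820.91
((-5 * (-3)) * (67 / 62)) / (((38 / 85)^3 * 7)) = 25.92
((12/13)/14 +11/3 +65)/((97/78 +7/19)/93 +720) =66311976/694659763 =0.10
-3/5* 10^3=-600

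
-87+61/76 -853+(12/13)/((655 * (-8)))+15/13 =-607045599/647140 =-938.04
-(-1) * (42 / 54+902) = 8125 / 9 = 902.78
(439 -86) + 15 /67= 23666 /67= 353.22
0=0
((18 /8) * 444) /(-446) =-2.24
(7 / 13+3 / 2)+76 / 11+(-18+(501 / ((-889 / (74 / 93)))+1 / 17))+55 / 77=-1169448519 / 133991858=-8.73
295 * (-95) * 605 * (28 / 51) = -474743500 / 51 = -9308696.08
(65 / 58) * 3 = 195 / 58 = 3.36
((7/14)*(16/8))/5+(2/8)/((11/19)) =139/220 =0.63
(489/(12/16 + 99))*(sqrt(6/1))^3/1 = 3912*sqrt(6)/133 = 72.05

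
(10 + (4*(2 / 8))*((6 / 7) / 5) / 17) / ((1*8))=1489 / 1190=1.25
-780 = -780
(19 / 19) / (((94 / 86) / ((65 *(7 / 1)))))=19565 / 47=416.28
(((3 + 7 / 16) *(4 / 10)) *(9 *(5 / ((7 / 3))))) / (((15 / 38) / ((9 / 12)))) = 5643 / 112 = 50.38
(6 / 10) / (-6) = -0.10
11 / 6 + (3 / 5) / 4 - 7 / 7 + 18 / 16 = 253 / 120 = 2.11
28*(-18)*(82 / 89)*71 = -2934288 / 89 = -32969.53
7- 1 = 6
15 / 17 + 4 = 83 / 17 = 4.88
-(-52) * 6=312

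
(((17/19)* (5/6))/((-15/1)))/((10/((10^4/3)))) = -8500/513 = -16.57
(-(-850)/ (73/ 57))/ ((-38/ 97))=-123675/ 73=-1694.18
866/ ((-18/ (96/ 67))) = -13856/ 201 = -68.94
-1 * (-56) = 56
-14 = -14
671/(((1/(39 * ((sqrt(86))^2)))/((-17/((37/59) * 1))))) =-2257285602/37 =-61007718.97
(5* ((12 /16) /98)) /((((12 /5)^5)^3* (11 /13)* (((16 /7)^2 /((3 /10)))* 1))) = 396728515625 /77130973784951488512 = 0.00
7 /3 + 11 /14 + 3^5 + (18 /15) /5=258677 /1050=246.36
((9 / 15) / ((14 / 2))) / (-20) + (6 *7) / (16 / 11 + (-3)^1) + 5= -263951 / 11900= -22.18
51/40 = 1.28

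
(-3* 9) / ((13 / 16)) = -432 / 13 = -33.23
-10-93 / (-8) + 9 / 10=101 / 40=2.52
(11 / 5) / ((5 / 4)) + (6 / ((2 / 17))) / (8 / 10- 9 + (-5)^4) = 47357 / 25700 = 1.84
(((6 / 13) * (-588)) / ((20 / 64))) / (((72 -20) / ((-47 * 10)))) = 1326528 / 169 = 7849.28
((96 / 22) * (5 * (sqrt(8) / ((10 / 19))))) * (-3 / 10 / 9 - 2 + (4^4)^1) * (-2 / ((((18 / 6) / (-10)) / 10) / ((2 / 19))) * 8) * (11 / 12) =9752320 * sqrt(2) / 9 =1532429.25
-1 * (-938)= 938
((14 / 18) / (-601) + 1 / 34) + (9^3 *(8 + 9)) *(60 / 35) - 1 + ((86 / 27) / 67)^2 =9944166721674607 / 468089137278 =21244.17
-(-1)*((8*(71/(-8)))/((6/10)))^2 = 126025/9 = 14002.78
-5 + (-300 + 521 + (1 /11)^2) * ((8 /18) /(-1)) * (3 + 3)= -71917 /121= -594.36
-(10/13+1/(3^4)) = -823/1053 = -0.78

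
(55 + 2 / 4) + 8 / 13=1459 / 26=56.12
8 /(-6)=-4 /3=-1.33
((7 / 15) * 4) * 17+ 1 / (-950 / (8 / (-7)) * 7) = 31.73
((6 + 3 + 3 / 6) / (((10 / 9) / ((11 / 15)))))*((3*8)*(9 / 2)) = 16929 / 25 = 677.16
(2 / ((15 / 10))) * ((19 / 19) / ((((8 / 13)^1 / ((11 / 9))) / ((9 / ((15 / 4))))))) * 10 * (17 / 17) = 572 / 9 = 63.56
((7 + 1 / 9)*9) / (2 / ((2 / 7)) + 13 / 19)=608 / 73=8.33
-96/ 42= -16/ 7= -2.29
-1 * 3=-3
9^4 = 6561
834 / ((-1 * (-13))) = 834 / 13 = 64.15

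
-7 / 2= -3.50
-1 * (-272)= 272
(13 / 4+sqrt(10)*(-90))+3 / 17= 233 / 68-90*sqrt(10)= -281.18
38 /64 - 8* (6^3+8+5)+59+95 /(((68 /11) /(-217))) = -2778309 /544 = -5107.19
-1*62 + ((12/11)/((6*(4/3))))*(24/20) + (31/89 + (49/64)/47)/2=-1815608529/29448320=-61.65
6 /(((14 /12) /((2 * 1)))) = 72 /7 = 10.29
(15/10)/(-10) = -3/20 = -0.15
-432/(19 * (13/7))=-3024/247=-12.24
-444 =-444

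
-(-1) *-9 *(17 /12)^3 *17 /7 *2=-83521 /672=-124.29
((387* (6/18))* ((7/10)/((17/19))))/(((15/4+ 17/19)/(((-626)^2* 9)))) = 2299408453944/30005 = 76634176.10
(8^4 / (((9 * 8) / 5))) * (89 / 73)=227840 / 657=346.79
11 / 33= 1 / 3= 0.33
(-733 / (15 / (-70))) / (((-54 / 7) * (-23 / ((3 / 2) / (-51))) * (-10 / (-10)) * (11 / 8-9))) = 0.07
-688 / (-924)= 172 / 231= 0.74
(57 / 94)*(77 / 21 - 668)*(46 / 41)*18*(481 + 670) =-18044155638 / 1927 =-9363858.66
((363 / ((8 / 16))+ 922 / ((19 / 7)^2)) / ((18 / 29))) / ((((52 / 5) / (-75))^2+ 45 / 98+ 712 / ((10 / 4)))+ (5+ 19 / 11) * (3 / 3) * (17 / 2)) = 75044431000000 / 18741253823857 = 4.00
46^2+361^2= 132437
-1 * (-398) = 398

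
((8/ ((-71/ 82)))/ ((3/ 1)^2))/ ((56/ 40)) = -3280/ 4473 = -0.73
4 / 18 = 0.22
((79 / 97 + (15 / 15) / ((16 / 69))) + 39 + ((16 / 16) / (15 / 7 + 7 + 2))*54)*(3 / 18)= 988081 / 121056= 8.16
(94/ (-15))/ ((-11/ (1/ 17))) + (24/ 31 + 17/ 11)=204619/ 86955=2.35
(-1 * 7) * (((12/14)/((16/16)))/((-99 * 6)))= 1/99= 0.01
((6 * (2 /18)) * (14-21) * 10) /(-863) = 140 /2589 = 0.05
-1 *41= -41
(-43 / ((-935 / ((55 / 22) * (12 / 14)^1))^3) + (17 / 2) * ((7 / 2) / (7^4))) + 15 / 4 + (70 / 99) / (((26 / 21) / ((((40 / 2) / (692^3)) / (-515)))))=401185263528352608875 / 106630396327799071728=3.76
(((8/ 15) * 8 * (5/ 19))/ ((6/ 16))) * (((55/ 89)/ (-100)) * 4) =-5632/ 76095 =-0.07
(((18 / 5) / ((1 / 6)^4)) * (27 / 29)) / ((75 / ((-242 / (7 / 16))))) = -812934144 / 25375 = -32036.81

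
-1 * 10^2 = -100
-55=-55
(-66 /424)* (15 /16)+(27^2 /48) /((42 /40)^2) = 2265345 /166208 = 13.63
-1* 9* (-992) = 8928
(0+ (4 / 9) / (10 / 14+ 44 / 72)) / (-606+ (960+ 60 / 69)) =92 / 97361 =0.00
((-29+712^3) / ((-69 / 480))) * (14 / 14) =-57751055840 / 23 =-2510915471.30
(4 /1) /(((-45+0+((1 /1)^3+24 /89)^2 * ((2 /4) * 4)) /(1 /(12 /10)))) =-0.08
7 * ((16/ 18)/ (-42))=-4/ 27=-0.15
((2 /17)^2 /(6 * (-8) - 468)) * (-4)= 0.00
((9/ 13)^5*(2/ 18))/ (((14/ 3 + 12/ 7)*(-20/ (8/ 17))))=-137781/ 2114513635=-0.00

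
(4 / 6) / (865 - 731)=1 / 201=0.00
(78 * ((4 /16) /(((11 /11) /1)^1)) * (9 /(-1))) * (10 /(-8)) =1755 /8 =219.38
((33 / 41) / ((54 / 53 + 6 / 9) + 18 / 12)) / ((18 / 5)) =2915 / 41533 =0.07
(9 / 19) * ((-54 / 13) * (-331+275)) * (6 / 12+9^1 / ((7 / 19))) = 678456 / 247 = 2746.79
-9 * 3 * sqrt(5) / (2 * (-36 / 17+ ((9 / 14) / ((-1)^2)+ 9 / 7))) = 357 * sqrt(5) / 5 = 159.66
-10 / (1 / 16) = -160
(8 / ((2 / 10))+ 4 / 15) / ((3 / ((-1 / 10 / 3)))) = -0.45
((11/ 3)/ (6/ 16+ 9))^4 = 59969536/ 2562890625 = 0.02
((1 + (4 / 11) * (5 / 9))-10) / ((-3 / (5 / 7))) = 4355 / 2079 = 2.09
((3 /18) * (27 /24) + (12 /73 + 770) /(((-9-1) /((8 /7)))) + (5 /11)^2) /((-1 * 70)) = 433433703 /346253600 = 1.25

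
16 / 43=0.37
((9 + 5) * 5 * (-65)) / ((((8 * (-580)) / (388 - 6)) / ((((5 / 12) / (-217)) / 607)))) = -62075 / 52386528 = -0.00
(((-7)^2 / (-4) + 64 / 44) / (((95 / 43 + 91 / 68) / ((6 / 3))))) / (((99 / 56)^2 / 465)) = -905.53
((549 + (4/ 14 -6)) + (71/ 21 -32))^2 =2383936/ 9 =264881.78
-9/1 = -9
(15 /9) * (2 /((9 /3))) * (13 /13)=10 /9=1.11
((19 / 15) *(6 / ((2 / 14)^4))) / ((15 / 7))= 638666 / 75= 8515.55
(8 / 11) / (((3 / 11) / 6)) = 16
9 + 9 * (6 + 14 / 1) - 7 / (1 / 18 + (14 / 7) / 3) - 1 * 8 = 2227 / 13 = 171.31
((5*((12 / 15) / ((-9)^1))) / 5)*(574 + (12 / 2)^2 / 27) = -51.14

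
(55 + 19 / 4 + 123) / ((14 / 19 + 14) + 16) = 13889 / 2336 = 5.95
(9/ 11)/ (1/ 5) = 45/ 11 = 4.09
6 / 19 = 0.32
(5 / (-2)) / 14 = -5 / 28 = -0.18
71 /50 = 1.42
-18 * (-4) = 72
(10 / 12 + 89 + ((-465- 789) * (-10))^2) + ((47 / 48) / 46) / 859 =157251689.83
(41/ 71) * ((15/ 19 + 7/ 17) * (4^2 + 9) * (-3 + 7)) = 1590800/ 22933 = 69.37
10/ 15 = 2/ 3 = 0.67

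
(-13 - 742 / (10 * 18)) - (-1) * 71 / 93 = -45641 / 2790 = -16.36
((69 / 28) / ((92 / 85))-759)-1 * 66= -92145 / 112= -822.72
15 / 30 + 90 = 181 / 2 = 90.50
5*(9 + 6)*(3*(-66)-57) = -19125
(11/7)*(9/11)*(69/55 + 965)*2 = 136656/55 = 2484.65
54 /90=3 /5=0.60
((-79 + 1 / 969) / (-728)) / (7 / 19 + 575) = 38275 / 202941648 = 0.00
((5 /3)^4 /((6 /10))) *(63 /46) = 21875 /1242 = 17.61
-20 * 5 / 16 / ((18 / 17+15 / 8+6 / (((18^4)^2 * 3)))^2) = -54837538260805841817600 / 75520682783206445468161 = -0.73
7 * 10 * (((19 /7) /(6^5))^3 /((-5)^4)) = 6859 /1439941515264000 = 0.00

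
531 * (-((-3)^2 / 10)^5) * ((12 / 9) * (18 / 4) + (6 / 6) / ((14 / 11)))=-595745361 / 280000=-2127.66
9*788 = 7092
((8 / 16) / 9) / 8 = 1 / 144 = 0.01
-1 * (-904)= 904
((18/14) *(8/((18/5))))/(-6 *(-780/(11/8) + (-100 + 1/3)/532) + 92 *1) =0.00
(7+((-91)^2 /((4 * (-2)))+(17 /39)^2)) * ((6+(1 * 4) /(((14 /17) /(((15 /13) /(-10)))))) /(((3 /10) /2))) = -3439676075 /92274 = -37276.76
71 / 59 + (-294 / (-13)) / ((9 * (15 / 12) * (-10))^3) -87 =-249857202506 / 2912203125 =-85.80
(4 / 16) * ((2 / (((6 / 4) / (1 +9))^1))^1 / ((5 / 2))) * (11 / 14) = 22 / 21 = 1.05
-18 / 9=-2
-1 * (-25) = 25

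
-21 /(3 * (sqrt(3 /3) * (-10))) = 7 /10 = 0.70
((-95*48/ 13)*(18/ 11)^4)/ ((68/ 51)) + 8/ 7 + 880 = -1005.12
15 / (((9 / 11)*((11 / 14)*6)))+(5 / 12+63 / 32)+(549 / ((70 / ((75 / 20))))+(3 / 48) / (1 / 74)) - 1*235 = -392495 / 2016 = -194.69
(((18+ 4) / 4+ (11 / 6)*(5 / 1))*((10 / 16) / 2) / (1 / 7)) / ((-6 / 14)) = -2695 / 36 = -74.86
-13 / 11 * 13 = -169 / 11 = -15.36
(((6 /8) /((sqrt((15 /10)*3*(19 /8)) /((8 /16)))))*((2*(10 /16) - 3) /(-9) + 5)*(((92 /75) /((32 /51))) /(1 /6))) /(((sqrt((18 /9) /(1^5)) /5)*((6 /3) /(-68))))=-1242989*sqrt(38) /9120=-840.16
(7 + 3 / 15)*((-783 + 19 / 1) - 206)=-6984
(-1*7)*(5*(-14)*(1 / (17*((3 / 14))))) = 6860 / 51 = 134.51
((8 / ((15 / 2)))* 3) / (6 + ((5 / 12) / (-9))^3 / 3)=0.53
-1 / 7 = -0.14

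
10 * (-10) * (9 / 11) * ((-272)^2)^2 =-4926269030400 / 11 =-447842639127.27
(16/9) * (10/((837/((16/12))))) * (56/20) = 1792/22599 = 0.08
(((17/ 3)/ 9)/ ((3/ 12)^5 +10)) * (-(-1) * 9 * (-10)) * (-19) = 174080/ 1617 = 107.66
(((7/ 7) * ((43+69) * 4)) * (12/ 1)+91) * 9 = 49203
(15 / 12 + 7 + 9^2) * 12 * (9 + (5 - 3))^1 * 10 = 117810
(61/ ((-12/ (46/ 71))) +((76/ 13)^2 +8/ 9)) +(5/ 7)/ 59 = 2835247393/ 89200566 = 31.79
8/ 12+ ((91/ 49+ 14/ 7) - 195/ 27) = -170/ 63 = -2.70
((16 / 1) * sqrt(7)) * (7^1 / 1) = 112 * sqrt(7) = 296.32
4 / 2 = 2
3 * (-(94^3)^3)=-1718984406685850112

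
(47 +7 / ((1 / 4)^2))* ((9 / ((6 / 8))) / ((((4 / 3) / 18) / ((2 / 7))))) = 7359.43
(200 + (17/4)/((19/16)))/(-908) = -967/4313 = -0.22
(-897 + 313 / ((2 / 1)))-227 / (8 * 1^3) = -6151 / 8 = -768.88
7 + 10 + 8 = 25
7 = 7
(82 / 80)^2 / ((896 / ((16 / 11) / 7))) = 1681 / 6899200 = 0.00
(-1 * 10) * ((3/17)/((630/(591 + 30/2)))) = -202/119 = -1.70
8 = 8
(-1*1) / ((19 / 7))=-7 / 19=-0.37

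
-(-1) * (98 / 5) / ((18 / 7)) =343 / 45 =7.62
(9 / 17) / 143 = 9 / 2431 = 0.00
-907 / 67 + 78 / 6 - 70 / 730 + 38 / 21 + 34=3612995 / 102711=35.18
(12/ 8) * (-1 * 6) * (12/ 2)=-54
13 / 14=0.93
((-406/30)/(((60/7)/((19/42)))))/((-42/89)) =49039/32400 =1.51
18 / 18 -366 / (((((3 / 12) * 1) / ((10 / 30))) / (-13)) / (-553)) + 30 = -3508201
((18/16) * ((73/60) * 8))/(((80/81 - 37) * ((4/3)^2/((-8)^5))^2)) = -1506655862784/14585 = -103301738.96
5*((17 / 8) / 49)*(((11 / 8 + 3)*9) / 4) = 3825 / 1792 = 2.13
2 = 2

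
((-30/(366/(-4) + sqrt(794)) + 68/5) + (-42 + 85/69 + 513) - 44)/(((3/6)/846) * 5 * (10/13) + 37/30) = 3299400 * sqrt(794)/1029823549 + 8476633926228/23685941627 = 357.97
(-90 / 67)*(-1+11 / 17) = 540 / 1139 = 0.47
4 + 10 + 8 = 22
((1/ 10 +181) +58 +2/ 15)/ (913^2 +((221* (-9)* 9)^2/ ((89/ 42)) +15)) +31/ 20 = 62928107549/ 40598737854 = 1.55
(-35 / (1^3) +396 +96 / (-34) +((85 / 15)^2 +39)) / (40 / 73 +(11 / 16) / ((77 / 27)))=537007856 / 987003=544.08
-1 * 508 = -508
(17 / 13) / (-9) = -17 / 117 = -0.15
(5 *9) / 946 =45 / 946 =0.05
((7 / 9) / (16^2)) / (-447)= -0.00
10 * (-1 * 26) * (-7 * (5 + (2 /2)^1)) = 10920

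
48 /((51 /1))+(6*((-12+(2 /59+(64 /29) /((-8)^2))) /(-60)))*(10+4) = 513253 /29087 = 17.65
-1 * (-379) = 379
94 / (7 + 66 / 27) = 846 / 85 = 9.95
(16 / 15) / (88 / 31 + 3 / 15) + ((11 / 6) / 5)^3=1696967 / 4239000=0.40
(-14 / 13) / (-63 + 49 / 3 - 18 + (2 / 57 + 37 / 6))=1596 / 86645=0.02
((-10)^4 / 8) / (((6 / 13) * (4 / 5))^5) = 725181640625 / 3981312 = 182146.40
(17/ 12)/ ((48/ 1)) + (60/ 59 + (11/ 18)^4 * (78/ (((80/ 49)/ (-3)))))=-521446673/ 27527040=-18.94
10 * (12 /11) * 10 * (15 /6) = 3000 /11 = 272.73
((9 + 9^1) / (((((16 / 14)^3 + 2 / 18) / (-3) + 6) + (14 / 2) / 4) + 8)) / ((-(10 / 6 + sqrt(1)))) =-250047 / 563639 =-0.44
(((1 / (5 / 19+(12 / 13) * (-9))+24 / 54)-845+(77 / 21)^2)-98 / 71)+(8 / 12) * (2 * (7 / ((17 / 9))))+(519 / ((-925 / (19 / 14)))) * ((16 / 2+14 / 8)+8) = -940528153680911 / 1118091655800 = -841.19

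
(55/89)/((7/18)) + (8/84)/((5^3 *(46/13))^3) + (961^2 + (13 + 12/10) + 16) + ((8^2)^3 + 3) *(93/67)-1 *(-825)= 15334123804149444350711/11903033132812500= 1288253.48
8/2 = 4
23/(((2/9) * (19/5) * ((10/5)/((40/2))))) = 5175/19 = 272.37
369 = 369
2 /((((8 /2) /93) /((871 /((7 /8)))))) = 324012 /7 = 46287.43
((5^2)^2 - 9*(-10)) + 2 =717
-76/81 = -0.94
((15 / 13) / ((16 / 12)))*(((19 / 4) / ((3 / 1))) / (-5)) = -57 / 208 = -0.27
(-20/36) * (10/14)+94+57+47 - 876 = -678.40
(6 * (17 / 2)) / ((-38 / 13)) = -663 / 38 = -17.45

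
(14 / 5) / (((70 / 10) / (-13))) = -26 / 5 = -5.20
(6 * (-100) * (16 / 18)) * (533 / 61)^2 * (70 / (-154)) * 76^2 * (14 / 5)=36756116633600 / 122793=299333973.71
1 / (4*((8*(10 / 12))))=3 / 80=0.04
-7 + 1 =-6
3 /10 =0.30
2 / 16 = 1 / 8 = 0.12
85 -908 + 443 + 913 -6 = 527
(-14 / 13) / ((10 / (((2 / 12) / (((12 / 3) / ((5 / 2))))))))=-7 / 624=-0.01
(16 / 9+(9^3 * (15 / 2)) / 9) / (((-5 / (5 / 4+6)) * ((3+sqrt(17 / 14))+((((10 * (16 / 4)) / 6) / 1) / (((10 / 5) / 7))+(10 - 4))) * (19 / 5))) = -7446593 / 1034436+10967 * sqrt(238) / 689624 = -6.95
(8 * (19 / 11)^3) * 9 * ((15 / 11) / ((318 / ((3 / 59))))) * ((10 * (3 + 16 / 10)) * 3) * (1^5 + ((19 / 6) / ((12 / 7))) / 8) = 5033237085 / 366259256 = 13.74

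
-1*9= -9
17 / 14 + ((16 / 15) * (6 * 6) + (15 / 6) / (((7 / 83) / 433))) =12874.97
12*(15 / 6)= 30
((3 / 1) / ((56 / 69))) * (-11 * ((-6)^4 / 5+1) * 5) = -2962377 / 56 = -52899.59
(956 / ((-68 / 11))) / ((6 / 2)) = -2629 / 51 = -51.55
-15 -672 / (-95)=-753 / 95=-7.93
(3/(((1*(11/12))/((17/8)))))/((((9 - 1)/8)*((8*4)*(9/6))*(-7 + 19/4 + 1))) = -51/440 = -0.12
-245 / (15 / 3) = -49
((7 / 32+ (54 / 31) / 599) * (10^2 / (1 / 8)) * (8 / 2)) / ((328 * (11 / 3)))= 9878325 / 16749238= 0.59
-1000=-1000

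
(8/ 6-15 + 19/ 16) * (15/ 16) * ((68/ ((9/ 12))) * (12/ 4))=-50915/ 16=-3182.19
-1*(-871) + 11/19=16560/19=871.58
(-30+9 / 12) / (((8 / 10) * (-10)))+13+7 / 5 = 18.06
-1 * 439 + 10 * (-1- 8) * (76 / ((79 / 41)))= -315121 / 79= -3988.87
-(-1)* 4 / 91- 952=-86628 / 91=-951.96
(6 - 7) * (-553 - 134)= 687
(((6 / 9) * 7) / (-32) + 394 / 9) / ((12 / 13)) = 81679 / 1728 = 47.27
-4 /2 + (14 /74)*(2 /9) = -652 /333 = -1.96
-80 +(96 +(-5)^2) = 41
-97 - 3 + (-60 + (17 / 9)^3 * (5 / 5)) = -111727 / 729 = -153.26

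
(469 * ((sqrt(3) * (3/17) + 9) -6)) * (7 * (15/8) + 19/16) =322203 * sqrt(3)/272 + 322203/16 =22189.42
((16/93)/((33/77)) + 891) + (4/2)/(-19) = 4724761/5301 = 891.30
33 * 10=330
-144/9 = -16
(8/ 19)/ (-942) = -4/ 8949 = -0.00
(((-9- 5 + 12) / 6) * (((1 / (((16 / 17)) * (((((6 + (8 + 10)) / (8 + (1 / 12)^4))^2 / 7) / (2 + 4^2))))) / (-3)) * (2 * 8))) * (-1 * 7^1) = -22923460547393 / 123834728448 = -185.11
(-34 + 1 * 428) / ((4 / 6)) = 591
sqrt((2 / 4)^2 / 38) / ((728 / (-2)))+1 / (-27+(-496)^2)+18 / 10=2213906 / 1229945 - sqrt(38) / 27664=1.80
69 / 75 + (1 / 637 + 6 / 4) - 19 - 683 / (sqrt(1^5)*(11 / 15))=-947.94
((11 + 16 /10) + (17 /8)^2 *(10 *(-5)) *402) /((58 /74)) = -268624329 /2320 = -115786.35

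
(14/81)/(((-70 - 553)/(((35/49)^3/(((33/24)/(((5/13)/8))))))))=-1250/353594241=-0.00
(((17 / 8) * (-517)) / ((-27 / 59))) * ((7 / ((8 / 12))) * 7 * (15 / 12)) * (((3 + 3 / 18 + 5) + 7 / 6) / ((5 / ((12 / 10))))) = 177862993 / 360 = 494063.87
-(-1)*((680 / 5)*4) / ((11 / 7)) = 3808 / 11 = 346.18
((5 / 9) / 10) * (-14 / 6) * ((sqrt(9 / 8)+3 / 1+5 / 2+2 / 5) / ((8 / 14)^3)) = -141659 / 34560 - 2401 * sqrt(2) / 4608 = -4.84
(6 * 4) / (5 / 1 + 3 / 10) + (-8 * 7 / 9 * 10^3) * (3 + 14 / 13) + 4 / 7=-1100906636 / 43407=-25362.42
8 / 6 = 4 / 3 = 1.33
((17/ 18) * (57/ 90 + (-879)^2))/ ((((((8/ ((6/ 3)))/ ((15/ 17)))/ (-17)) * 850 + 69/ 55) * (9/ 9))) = -3237.26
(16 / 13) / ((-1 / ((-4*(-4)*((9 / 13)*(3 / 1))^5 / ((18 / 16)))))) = -3265173504 / 4826809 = -676.47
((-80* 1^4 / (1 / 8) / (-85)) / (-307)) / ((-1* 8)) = 16 / 5219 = 0.00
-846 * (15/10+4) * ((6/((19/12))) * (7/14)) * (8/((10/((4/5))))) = -2680128/475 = -5642.37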